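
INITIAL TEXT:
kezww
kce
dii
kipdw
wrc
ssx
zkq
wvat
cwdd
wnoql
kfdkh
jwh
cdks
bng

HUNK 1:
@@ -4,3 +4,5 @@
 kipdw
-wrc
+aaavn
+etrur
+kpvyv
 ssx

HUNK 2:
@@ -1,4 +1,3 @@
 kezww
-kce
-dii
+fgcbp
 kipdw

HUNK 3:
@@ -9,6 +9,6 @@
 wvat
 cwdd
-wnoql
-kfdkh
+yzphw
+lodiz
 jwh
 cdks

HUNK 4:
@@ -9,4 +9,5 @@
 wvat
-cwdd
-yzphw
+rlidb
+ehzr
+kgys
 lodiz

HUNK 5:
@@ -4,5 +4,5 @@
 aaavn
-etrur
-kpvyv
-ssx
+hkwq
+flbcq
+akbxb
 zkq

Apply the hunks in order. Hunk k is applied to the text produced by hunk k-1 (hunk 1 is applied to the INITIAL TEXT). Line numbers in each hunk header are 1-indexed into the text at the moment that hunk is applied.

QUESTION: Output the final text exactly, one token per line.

Hunk 1: at line 4 remove [wrc] add [aaavn,etrur,kpvyv] -> 16 lines: kezww kce dii kipdw aaavn etrur kpvyv ssx zkq wvat cwdd wnoql kfdkh jwh cdks bng
Hunk 2: at line 1 remove [kce,dii] add [fgcbp] -> 15 lines: kezww fgcbp kipdw aaavn etrur kpvyv ssx zkq wvat cwdd wnoql kfdkh jwh cdks bng
Hunk 3: at line 9 remove [wnoql,kfdkh] add [yzphw,lodiz] -> 15 lines: kezww fgcbp kipdw aaavn etrur kpvyv ssx zkq wvat cwdd yzphw lodiz jwh cdks bng
Hunk 4: at line 9 remove [cwdd,yzphw] add [rlidb,ehzr,kgys] -> 16 lines: kezww fgcbp kipdw aaavn etrur kpvyv ssx zkq wvat rlidb ehzr kgys lodiz jwh cdks bng
Hunk 5: at line 4 remove [etrur,kpvyv,ssx] add [hkwq,flbcq,akbxb] -> 16 lines: kezww fgcbp kipdw aaavn hkwq flbcq akbxb zkq wvat rlidb ehzr kgys lodiz jwh cdks bng

Answer: kezww
fgcbp
kipdw
aaavn
hkwq
flbcq
akbxb
zkq
wvat
rlidb
ehzr
kgys
lodiz
jwh
cdks
bng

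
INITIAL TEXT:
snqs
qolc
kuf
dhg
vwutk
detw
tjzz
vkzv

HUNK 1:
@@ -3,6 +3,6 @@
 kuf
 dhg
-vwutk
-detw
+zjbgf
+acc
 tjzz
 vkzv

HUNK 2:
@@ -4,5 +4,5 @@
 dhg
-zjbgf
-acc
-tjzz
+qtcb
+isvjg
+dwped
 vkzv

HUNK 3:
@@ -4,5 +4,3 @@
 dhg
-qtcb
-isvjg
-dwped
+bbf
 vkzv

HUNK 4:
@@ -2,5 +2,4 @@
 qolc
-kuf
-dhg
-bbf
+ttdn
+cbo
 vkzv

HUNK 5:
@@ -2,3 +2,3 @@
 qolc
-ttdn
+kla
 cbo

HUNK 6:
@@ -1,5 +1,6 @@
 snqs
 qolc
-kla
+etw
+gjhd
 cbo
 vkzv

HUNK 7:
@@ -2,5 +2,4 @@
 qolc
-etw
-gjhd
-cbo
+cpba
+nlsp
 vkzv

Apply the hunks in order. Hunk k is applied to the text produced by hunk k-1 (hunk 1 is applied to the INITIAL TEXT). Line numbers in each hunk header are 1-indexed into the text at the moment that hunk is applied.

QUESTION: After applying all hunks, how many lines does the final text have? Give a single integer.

Answer: 5

Derivation:
Hunk 1: at line 3 remove [vwutk,detw] add [zjbgf,acc] -> 8 lines: snqs qolc kuf dhg zjbgf acc tjzz vkzv
Hunk 2: at line 4 remove [zjbgf,acc,tjzz] add [qtcb,isvjg,dwped] -> 8 lines: snqs qolc kuf dhg qtcb isvjg dwped vkzv
Hunk 3: at line 4 remove [qtcb,isvjg,dwped] add [bbf] -> 6 lines: snqs qolc kuf dhg bbf vkzv
Hunk 4: at line 2 remove [kuf,dhg,bbf] add [ttdn,cbo] -> 5 lines: snqs qolc ttdn cbo vkzv
Hunk 5: at line 2 remove [ttdn] add [kla] -> 5 lines: snqs qolc kla cbo vkzv
Hunk 6: at line 1 remove [kla] add [etw,gjhd] -> 6 lines: snqs qolc etw gjhd cbo vkzv
Hunk 7: at line 2 remove [etw,gjhd,cbo] add [cpba,nlsp] -> 5 lines: snqs qolc cpba nlsp vkzv
Final line count: 5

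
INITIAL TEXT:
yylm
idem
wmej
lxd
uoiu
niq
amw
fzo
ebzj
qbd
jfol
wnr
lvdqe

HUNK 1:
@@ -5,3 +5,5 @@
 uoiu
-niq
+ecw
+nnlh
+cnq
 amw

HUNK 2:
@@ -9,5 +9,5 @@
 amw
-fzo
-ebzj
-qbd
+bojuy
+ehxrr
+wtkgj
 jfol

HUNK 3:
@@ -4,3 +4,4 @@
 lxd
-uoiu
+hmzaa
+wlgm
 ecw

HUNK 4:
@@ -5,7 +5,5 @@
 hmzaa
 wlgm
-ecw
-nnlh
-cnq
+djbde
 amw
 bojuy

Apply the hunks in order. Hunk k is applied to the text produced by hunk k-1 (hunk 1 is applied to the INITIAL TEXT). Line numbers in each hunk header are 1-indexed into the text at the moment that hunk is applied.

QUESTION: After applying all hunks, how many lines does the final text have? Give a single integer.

Hunk 1: at line 5 remove [niq] add [ecw,nnlh,cnq] -> 15 lines: yylm idem wmej lxd uoiu ecw nnlh cnq amw fzo ebzj qbd jfol wnr lvdqe
Hunk 2: at line 9 remove [fzo,ebzj,qbd] add [bojuy,ehxrr,wtkgj] -> 15 lines: yylm idem wmej lxd uoiu ecw nnlh cnq amw bojuy ehxrr wtkgj jfol wnr lvdqe
Hunk 3: at line 4 remove [uoiu] add [hmzaa,wlgm] -> 16 lines: yylm idem wmej lxd hmzaa wlgm ecw nnlh cnq amw bojuy ehxrr wtkgj jfol wnr lvdqe
Hunk 4: at line 5 remove [ecw,nnlh,cnq] add [djbde] -> 14 lines: yylm idem wmej lxd hmzaa wlgm djbde amw bojuy ehxrr wtkgj jfol wnr lvdqe
Final line count: 14

Answer: 14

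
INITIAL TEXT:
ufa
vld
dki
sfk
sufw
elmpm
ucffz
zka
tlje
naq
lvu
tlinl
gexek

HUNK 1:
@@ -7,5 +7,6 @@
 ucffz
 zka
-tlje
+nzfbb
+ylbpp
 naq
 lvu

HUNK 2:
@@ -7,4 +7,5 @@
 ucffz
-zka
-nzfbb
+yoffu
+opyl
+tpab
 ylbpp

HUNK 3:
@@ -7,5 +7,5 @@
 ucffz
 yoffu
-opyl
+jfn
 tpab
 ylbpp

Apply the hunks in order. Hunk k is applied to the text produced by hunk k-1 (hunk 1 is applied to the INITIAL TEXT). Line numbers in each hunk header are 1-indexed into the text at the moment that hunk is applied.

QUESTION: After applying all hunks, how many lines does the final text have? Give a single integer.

Answer: 15

Derivation:
Hunk 1: at line 7 remove [tlje] add [nzfbb,ylbpp] -> 14 lines: ufa vld dki sfk sufw elmpm ucffz zka nzfbb ylbpp naq lvu tlinl gexek
Hunk 2: at line 7 remove [zka,nzfbb] add [yoffu,opyl,tpab] -> 15 lines: ufa vld dki sfk sufw elmpm ucffz yoffu opyl tpab ylbpp naq lvu tlinl gexek
Hunk 3: at line 7 remove [opyl] add [jfn] -> 15 lines: ufa vld dki sfk sufw elmpm ucffz yoffu jfn tpab ylbpp naq lvu tlinl gexek
Final line count: 15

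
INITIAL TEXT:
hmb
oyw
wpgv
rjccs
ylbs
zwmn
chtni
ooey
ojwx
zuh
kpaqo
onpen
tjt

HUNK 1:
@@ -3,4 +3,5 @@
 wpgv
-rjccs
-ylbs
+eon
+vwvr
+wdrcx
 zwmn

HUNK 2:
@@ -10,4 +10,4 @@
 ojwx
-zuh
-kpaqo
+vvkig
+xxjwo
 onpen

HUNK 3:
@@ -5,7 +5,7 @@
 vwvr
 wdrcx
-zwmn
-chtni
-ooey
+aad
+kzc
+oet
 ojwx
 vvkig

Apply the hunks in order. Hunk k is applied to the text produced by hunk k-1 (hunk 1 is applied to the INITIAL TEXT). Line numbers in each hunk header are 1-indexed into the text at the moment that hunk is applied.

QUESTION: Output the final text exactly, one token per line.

Answer: hmb
oyw
wpgv
eon
vwvr
wdrcx
aad
kzc
oet
ojwx
vvkig
xxjwo
onpen
tjt

Derivation:
Hunk 1: at line 3 remove [rjccs,ylbs] add [eon,vwvr,wdrcx] -> 14 lines: hmb oyw wpgv eon vwvr wdrcx zwmn chtni ooey ojwx zuh kpaqo onpen tjt
Hunk 2: at line 10 remove [zuh,kpaqo] add [vvkig,xxjwo] -> 14 lines: hmb oyw wpgv eon vwvr wdrcx zwmn chtni ooey ojwx vvkig xxjwo onpen tjt
Hunk 3: at line 5 remove [zwmn,chtni,ooey] add [aad,kzc,oet] -> 14 lines: hmb oyw wpgv eon vwvr wdrcx aad kzc oet ojwx vvkig xxjwo onpen tjt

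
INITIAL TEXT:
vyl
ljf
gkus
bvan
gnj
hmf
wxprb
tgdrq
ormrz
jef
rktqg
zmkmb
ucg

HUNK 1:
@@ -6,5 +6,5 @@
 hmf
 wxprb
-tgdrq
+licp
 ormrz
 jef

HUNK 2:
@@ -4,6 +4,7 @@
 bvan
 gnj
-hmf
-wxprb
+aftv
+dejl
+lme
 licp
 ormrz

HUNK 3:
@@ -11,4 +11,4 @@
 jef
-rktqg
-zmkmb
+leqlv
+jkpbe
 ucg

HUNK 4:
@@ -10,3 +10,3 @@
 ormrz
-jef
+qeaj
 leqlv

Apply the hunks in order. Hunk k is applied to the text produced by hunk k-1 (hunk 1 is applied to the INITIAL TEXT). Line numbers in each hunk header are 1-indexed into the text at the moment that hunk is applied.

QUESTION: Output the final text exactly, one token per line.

Hunk 1: at line 6 remove [tgdrq] add [licp] -> 13 lines: vyl ljf gkus bvan gnj hmf wxprb licp ormrz jef rktqg zmkmb ucg
Hunk 2: at line 4 remove [hmf,wxprb] add [aftv,dejl,lme] -> 14 lines: vyl ljf gkus bvan gnj aftv dejl lme licp ormrz jef rktqg zmkmb ucg
Hunk 3: at line 11 remove [rktqg,zmkmb] add [leqlv,jkpbe] -> 14 lines: vyl ljf gkus bvan gnj aftv dejl lme licp ormrz jef leqlv jkpbe ucg
Hunk 4: at line 10 remove [jef] add [qeaj] -> 14 lines: vyl ljf gkus bvan gnj aftv dejl lme licp ormrz qeaj leqlv jkpbe ucg

Answer: vyl
ljf
gkus
bvan
gnj
aftv
dejl
lme
licp
ormrz
qeaj
leqlv
jkpbe
ucg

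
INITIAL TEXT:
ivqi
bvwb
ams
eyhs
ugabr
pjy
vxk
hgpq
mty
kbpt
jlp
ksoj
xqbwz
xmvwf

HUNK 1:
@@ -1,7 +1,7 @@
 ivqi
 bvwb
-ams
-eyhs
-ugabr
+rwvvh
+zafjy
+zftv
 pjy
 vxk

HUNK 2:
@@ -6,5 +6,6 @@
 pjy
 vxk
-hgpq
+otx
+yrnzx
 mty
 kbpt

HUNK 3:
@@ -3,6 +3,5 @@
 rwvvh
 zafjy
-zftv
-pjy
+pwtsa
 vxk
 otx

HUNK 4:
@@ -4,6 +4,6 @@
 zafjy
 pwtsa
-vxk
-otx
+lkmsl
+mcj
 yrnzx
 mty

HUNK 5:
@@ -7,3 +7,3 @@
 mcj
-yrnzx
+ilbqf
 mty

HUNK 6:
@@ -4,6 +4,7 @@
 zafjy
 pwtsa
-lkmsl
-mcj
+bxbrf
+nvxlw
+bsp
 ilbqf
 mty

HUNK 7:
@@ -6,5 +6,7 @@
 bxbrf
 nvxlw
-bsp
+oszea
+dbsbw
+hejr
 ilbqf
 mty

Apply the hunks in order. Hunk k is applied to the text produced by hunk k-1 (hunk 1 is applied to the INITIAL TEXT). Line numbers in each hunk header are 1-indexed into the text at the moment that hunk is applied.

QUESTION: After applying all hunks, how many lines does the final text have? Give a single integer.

Answer: 17

Derivation:
Hunk 1: at line 1 remove [ams,eyhs,ugabr] add [rwvvh,zafjy,zftv] -> 14 lines: ivqi bvwb rwvvh zafjy zftv pjy vxk hgpq mty kbpt jlp ksoj xqbwz xmvwf
Hunk 2: at line 6 remove [hgpq] add [otx,yrnzx] -> 15 lines: ivqi bvwb rwvvh zafjy zftv pjy vxk otx yrnzx mty kbpt jlp ksoj xqbwz xmvwf
Hunk 3: at line 3 remove [zftv,pjy] add [pwtsa] -> 14 lines: ivqi bvwb rwvvh zafjy pwtsa vxk otx yrnzx mty kbpt jlp ksoj xqbwz xmvwf
Hunk 4: at line 4 remove [vxk,otx] add [lkmsl,mcj] -> 14 lines: ivqi bvwb rwvvh zafjy pwtsa lkmsl mcj yrnzx mty kbpt jlp ksoj xqbwz xmvwf
Hunk 5: at line 7 remove [yrnzx] add [ilbqf] -> 14 lines: ivqi bvwb rwvvh zafjy pwtsa lkmsl mcj ilbqf mty kbpt jlp ksoj xqbwz xmvwf
Hunk 6: at line 4 remove [lkmsl,mcj] add [bxbrf,nvxlw,bsp] -> 15 lines: ivqi bvwb rwvvh zafjy pwtsa bxbrf nvxlw bsp ilbqf mty kbpt jlp ksoj xqbwz xmvwf
Hunk 7: at line 6 remove [bsp] add [oszea,dbsbw,hejr] -> 17 lines: ivqi bvwb rwvvh zafjy pwtsa bxbrf nvxlw oszea dbsbw hejr ilbqf mty kbpt jlp ksoj xqbwz xmvwf
Final line count: 17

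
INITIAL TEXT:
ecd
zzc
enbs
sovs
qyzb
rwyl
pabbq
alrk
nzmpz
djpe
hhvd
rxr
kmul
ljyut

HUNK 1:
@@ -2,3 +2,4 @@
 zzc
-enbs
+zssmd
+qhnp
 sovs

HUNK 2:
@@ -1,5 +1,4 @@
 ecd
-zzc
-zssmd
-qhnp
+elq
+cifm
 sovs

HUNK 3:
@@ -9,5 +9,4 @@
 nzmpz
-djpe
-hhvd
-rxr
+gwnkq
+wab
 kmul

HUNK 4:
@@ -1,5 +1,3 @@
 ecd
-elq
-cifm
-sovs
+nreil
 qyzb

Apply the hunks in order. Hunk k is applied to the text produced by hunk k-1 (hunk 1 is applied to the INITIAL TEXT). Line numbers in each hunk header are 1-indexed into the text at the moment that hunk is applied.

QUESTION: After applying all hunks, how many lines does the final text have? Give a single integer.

Answer: 11

Derivation:
Hunk 1: at line 2 remove [enbs] add [zssmd,qhnp] -> 15 lines: ecd zzc zssmd qhnp sovs qyzb rwyl pabbq alrk nzmpz djpe hhvd rxr kmul ljyut
Hunk 2: at line 1 remove [zzc,zssmd,qhnp] add [elq,cifm] -> 14 lines: ecd elq cifm sovs qyzb rwyl pabbq alrk nzmpz djpe hhvd rxr kmul ljyut
Hunk 3: at line 9 remove [djpe,hhvd,rxr] add [gwnkq,wab] -> 13 lines: ecd elq cifm sovs qyzb rwyl pabbq alrk nzmpz gwnkq wab kmul ljyut
Hunk 4: at line 1 remove [elq,cifm,sovs] add [nreil] -> 11 lines: ecd nreil qyzb rwyl pabbq alrk nzmpz gwnkq wab kmul ljyut
Final line count: 11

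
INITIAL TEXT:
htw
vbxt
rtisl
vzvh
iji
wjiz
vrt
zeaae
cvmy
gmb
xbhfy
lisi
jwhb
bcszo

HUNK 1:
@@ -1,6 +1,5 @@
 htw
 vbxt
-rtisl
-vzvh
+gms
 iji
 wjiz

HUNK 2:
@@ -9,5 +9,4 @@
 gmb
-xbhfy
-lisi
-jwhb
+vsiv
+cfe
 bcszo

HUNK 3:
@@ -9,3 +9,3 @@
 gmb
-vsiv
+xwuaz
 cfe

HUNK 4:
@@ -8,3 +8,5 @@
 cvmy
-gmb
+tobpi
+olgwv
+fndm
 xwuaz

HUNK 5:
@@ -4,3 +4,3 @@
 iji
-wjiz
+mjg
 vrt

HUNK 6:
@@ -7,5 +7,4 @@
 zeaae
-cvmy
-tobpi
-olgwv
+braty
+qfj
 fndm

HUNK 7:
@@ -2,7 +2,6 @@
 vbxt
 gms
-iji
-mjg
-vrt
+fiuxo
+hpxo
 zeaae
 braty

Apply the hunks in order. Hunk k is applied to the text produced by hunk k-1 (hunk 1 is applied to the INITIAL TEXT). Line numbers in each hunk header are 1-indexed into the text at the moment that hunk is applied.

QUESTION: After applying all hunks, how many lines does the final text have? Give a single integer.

Answer: 12

Derivation:
Hunk 1: at line 1 remove [rtisl,vzvh] add [gms] -> 13 lines: htw vbxt gms iji wjiz vrt zeaae cvmy gmb xbhfy lisi jwhb bcszo
Hunk 2: at line 9 remove [xbhfy,lisi,jwhb] add [vsiv,cfe] -> 12 lines: htw vbxt gms iji wjiz vrt zeaae cvmy gmb vsiv cfe bcszo
Hunk 3: at line 9 remove [vsiv] add [xwuaz] -> 12 lines: htw vbxt gms iji wjiz vrt zeaae cvmy gmb xwuaz cfe bcszo
Hunk 4: at line 8 remove [gmb] add [tobpi,olgwv,fndm] -> 14 lines: htw vbxt gms iji wjiz vrt zeaae cvmy tobpi olgwv fndm xwuaz cfe bcszo
Hunk 5: at line 4 remove [wjiz] add [mjg] -> 14 lines: htw vbxt gms iji mjg vrt zeaae cvmy tobpi olgwv fndm xwuaz cfe bcszo
Hunk 6: at line 7 remove [cvmy,tobpi,olgwv] add [braty,qfj] -> 13 lines: htw vbxt gms iji mjg vrt zeaae braty qfj fndm xwuaz cfe bcszo
Hunk 7: at line 2 remove [iji,mjg,vrt] add [fiuxo,hpxo] -> 12 lines: htw vbxt gms fiuxo hpxo zeaae braty qfj fndm xwuaz cfe bcszo
Final line count: 12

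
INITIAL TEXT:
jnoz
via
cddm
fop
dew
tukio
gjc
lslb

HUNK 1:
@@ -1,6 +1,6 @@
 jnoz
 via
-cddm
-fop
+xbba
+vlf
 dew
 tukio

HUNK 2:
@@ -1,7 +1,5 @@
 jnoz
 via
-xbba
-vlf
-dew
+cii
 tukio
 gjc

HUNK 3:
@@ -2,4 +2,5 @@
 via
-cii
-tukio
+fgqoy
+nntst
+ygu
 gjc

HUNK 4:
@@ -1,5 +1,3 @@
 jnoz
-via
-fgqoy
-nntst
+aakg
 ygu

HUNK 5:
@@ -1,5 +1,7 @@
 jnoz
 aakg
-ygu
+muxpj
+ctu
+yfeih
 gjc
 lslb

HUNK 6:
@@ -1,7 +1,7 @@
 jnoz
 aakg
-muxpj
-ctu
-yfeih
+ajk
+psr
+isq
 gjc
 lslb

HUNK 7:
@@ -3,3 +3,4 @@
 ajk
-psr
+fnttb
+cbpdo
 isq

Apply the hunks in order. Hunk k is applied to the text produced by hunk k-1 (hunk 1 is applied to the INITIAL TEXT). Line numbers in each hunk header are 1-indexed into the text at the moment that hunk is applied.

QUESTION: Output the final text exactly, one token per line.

Hunk 1: at line 1 remove [cddm,fop] add [xbba,vlf] -> 8 lines: jnoz via xbba vlf dew tukio gjc lslb
Hunk 2: at line 1 remove [xbba,vlf,dew] add [cii] -> 6 lines: jnoz via cii tukio gjc lslb
Hunk 3: at line 2 remove [cii,tukio] add [fgqoy,nntst,ygu] -> 7 lines: jnoz via fgqoy nntst ygu gjc lslb
Hunk 4: at line 1 remove [via,fgqoy,nntst] add [aakg] -> 5 lines: jnoz aakg ygu gjc lslb
Hunk 5: at line 1 remove [ygu] add [muxpj,ctu,yfeih] -> 7 lines: jnoz aakg muxpj ctu yfeih gjc lslb
Hunk 6: at line 1 remove [muxpj,ctu,yfeih] add [ajk,psr,isq] -> 7 lines: jnoz aakg ajk psr isq gjc lslb
Hunk 7: at line 3 remove [psr] add [fnttb,cbpdo] -> 8 lines: jnoz aakg ajk fnttb cbpdo isq gjc lslb

Answer: jnoz
aakg
ajk
fnttb
cbpdo
isq
gjc
lslb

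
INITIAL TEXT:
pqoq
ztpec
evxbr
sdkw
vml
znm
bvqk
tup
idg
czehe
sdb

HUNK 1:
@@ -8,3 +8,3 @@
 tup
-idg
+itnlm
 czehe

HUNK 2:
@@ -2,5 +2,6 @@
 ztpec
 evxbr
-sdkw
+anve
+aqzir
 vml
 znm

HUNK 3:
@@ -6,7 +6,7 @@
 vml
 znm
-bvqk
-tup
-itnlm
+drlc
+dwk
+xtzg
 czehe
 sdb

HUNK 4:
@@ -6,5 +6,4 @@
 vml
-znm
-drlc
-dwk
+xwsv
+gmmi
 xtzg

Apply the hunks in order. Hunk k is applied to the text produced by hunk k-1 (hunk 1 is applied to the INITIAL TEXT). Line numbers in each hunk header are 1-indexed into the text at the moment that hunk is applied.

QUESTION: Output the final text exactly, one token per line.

Hunk 1: at line 8 remove [idg] add [itnlm] -> 11 lines: pqoq ztpec evxbr sdkw vml znm bvqk tup itnlm czehe sdb
Hunk 2: at line 2 remove [sdkw] add [anve,aqzir] -> 12 lines: pqoq ztpec evxbr anve aqzir vml znm bvqk tup itnlm czehe sdb
Hunk 3: at line 6 remove [bvqk,tup,itnlm] add [drlc,dwk,xtzg] -> 12 lines: pqoq ztpec evxbr anve aqzir vml znm drlc dwk xtzg czehe sdb
Hunk 4: at line 6 remove [znm,drlc,dwk] add [xwsv,gmmi] -> 11 lines: pqoq ztpec evxbr anve aqzir vml xwsv gmmi xtzg czehe sdb

Answer: pqoq
ztpec
evxbr
anve
aqzir
vml
xwsv
gmmi
xtzg
czehe
sdb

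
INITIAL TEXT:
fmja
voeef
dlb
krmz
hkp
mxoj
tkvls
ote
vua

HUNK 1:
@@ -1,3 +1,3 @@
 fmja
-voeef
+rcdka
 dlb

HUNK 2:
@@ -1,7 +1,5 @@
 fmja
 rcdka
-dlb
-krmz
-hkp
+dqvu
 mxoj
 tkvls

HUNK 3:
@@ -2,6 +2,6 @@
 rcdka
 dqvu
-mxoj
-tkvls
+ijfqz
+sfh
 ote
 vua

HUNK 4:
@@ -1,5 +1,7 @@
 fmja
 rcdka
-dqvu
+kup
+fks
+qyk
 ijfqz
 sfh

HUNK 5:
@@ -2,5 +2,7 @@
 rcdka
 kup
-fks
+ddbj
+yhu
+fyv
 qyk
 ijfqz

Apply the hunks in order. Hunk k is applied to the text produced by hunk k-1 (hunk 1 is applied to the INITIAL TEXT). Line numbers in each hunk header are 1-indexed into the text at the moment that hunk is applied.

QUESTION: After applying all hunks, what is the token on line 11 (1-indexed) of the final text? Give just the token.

Answer: vua

Derivation:
Hunk 1: at line 1 remove [voeef] add [rcdka] -> 9 lines: fmja rcdka dlb krmz hkp mxoj tkvls ote vua
Hunk 2: at line 1 remove [dlb,krmz,hkp] add [dqvu] -> 7 lines: fmja rcdka dqvu mxoj tkvls ote vua
Hunk 3: at line 2 remove [mxoj,tkvls] add [ijfqz,sfh] -> 7 lines: fmja rcdka dqvu ijfqz sfh ote vua
Hunk 4: at line 1 remove [dqvu] add [kup,fks,qyk] -> 9 lines: fmja rcdka kup fks qyk ijfqz sfh ote vua
Hunk 5: at line 2 remove [fks] add [ddbj,yhu,fyv] -> 11 lines: fmja rcdka kup ddbj yhu fyv qyk ijfqz sfh ote vua
Final line 11: vua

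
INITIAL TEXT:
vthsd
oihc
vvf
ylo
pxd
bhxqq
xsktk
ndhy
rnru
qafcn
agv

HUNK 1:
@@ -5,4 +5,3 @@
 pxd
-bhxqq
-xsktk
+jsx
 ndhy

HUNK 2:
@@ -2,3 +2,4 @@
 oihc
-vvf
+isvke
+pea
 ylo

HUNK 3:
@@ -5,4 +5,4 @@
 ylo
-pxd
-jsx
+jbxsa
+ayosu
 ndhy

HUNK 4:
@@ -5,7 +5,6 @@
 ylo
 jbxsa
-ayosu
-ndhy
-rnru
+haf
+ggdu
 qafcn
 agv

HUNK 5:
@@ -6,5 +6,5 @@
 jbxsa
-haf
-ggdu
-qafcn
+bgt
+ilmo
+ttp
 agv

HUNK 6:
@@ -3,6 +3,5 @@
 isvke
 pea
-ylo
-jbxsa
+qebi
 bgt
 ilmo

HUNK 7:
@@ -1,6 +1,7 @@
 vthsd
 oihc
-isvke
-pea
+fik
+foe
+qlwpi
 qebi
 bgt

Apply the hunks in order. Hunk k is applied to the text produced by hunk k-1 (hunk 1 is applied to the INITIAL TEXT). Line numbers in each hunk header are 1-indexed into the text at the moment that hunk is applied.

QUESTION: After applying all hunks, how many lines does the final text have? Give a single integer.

Hunk 1: at line 5 remove [bhxqq,xsktk] add [jsx] -> 10 lines: vthsd oihc vvf ylo pxd jsx ndhy rnru qafcn agv
Hunk 2: at line 2 remove [vvf] add [isvke,pea] -> 11 lines: vthsd oihc isvke pea ylo pxd jsx ndhy rnru qafcn agv
Hunk 3: at line 5 remove [pxd,jsx] add [jbxsa,ayosu] -> 11 lines: vthsd oihc isvke pea ylo jbxsa ayosu ndhy rnru qafcn agv
Hunk 4: at line 5 remove [ayosu,ndhy,rnru] add [haf,ggdu] -> 10 lines: vthsd oihc isvke pea ylo jbxsa haf ggdu qafcn agv
Hunk 5: at line 6 remove [haf,ggdu,qafcn] add [bgt,ilmo,ttp] -> 10 lines: vthsd oihc isvke pea ylo jbxsa bgt ilmo ttp agv
Hunk 6: at line 3 remove [ylo,jbxsa] add [qebi] -> 9 lines: vthsd oihc isvke pea qebi bgt ilmo ttp agv
Hunk 7: at line 1 remove [isvke,pea] add [fik,foe,qlwpi] -> 10 lines: vthsd oihc fik foe qlwpi qebi bgt ilmo ttp agv
Final line count: 10

Answer: 10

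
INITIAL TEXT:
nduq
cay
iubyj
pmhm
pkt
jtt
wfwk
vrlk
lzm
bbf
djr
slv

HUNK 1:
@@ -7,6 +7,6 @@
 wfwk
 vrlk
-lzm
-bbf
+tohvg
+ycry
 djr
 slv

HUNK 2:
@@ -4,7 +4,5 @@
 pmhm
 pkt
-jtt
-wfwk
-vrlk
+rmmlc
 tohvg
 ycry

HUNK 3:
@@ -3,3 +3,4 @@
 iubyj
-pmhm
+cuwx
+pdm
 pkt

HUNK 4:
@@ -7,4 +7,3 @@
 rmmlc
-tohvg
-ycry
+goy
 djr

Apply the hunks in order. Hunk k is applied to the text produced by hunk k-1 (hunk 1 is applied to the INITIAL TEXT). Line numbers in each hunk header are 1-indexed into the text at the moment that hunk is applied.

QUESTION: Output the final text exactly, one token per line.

Hunk 1: at line 7 remove [lzm,bbf] add [tohvg,ycry] -> 12 lines: nduq cay iubyj pmhm pkt jtt wfwk vrlk tohvg ycry djr slv
Hunk 2: at line 4 remove [jtt,wfwk,vrlk] add [rmmlc] -> 10 lines: nduq cay iubyj pmhm pkt rmmlc tohvg ycry djr slv
Hunk 3: at line 3 remove [pmhm] add [cuwx,pdm] -> 11 lines: nduq cay iubyj cuwx pdm pkt rmmlc tohvg ycry djr slv
Hunk 4: at line 7 remove [tohvg,ycry] add [goy] -> 10 lines: nduq cay iubyj cuwx pdm pkt rmmlc goy djr slv

Answer: nduq
cay
iubyj
cuwx
pdm
pkt
rmmlc
goy
djr
slv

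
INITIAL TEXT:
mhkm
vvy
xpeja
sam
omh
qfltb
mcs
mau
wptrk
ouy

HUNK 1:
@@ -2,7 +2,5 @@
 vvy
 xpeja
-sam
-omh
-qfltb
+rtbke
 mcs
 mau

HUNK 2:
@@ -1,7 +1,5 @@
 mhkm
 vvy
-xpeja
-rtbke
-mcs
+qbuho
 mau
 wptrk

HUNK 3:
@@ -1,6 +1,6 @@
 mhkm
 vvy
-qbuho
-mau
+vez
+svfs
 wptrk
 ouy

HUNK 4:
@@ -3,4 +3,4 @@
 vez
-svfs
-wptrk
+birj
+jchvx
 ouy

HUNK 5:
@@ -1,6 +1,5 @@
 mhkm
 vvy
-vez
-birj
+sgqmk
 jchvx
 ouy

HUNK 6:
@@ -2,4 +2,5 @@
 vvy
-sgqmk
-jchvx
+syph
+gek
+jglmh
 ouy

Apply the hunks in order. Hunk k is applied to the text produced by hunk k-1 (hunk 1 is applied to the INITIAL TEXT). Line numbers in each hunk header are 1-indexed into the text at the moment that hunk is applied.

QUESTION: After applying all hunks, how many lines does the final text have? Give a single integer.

Hunk 1: at line 2 remove [sam,omh,qfltb] add [rtbke] -> 8 lines: mhkm vvy xpeja rtbke mcs mau wptrk ouy
Hunk 2: at line 1 remove [xpeja,rtbke,mcs] add [qbuho] -> 6 lines: mhkm vvy qbuho mau wptrk ouy
Hunk 3: at line 1 remove [qbuho,mau] add [vez,svfs] -> 6 lines: mhkm vvy vez svfs wptrk ouy
Hunk 4: at line 3 remove [svfs,wptrk] add [birj,jchvx] -> 6 lines: mhkm vvy vez birj jchvx ouy
Hunk 5: at line 1 remove [vez,birj] add [sgqmk] -> 5 lines: mhkm vvy sgqmk jchvx ouy
Hunk 6: at line 2 remove [sgqmk,jchvx] add [syph,gek,jglmh] -> 6 lines: mhkm vvy syph gek jglmh ouy
Final line count: 6

Answer: 6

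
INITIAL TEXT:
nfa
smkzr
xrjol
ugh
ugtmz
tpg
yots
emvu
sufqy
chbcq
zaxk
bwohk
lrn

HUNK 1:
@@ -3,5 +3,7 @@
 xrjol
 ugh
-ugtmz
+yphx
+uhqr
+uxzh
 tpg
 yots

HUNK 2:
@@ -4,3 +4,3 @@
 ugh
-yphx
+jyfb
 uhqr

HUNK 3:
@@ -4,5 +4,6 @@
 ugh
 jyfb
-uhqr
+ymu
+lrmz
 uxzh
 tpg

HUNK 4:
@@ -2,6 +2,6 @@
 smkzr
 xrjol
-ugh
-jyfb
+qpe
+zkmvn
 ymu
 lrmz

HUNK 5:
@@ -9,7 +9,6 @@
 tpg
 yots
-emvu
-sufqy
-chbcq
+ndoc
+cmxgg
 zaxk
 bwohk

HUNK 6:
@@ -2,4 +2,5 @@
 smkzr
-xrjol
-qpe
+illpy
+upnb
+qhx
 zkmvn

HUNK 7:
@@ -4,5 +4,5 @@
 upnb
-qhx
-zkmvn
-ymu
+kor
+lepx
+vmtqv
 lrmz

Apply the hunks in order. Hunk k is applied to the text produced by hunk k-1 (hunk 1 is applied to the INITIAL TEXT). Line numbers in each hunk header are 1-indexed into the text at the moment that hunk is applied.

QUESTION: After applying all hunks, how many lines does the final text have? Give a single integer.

Answer: 16

Derivation:
Hunk 1: at line 3 remove [ugtmz] add [yphx,uhqr,uxzh] -> 15 lines: nfa smkzr xrjol ugh yphx uhqr uxzh tpg yots emvu sufqy chbcq zaxk bwohk lrn
Hunk 2: at line 4 remove [yphx] add [jyfb] -> 15 lines: nfa smkzr xrjol ugh jyfb uhqr uxzh tpg yots emvu sufqy chbcq zaxk bwohk lrn
Hunk 3: at line 4 remove [uhqr] add [ymu,lrmz] -> 16 lines: nfa smkzr xrjol ugh jyfb ymu lrmz uxzh tpg yots emvu sufqy chbcq zaxk bwohk lrn
Hunk 4: at line 2 remove [ugh,jyfb] add [qpe,zkmvn] -> 16 lines: nfa smkzr xrjol qpe zkmvn ymu lrmz uxzh tpg yots emvu sufqy chbcq zaxk bwohk lrn
Hunk 5: at line 9 remove [emvu,sufqy,chbcq] add [ndoc,cmxgg] -> 15 lines: nfa smkzr xrjol qpe zkmvn ymu lrmz uxzh tpg yots ndoc cmxgg zaxk bwohk lrn
Hunk 6: at line 2 remove [xrjol,qpe] add [illpy,upnb,qhx] -> 16 lines: nfa smkzr illpy upnb qhx zkmvn ymu lrmz uxzh tpg yots ndoc cmxgg zaxk bwohk lrn
Hunk 7: at line 4 remove [qhx,zkmvn,ymu] add [kor,lepx,vmtqv] -> 16 lines: nfa smkzr illpy upnb kor lepx vmtqv lrmz uxzh tpg yots ndoc cmxgg zaxk bwohk lrn
Final line count: 16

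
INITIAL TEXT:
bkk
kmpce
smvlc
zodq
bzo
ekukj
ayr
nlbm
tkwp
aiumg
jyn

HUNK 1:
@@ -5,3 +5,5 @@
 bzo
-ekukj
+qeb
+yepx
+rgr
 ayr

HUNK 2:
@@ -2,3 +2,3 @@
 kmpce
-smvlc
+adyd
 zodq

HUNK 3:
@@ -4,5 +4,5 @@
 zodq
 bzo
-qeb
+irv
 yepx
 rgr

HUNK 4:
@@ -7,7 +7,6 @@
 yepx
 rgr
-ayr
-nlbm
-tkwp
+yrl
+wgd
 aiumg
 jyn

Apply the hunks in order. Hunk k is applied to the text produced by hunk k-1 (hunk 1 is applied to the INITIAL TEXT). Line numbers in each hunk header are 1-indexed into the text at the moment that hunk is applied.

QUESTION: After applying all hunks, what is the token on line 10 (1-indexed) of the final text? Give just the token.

Answer: wgd

Derivation:
Hunk 1: at line 5 remove [ekukj] add [qeb,yepx,rgr] -> 13 lines: bkk kmpce smvlc zodq bzo qeb yepx rgr ayr nlbm tkwp aiumg jyn
Hunk 2: at line 2 remove [smvlc] add [adyd] -> 13 lines: bkk kmpce adyd zodq bzo qeb yepx rgr ayr nlbm tkwp aiumg jyn
Hunk 3: at line 4 remove [qeb] add [irv] -> 13 lines: bkk kmpce adyd zodq bzo irv yepx rgr ayr nlbm tkwp aiumg jyn
Hunk 4: at line 7 remove [ayr,nlbm,tkwp] add [yrl,wgd] -> 12 lines: bkk kmpce adyd zodq bzo irv yepx rgr yrl wgd aiumg jyn
Final line 10: wgd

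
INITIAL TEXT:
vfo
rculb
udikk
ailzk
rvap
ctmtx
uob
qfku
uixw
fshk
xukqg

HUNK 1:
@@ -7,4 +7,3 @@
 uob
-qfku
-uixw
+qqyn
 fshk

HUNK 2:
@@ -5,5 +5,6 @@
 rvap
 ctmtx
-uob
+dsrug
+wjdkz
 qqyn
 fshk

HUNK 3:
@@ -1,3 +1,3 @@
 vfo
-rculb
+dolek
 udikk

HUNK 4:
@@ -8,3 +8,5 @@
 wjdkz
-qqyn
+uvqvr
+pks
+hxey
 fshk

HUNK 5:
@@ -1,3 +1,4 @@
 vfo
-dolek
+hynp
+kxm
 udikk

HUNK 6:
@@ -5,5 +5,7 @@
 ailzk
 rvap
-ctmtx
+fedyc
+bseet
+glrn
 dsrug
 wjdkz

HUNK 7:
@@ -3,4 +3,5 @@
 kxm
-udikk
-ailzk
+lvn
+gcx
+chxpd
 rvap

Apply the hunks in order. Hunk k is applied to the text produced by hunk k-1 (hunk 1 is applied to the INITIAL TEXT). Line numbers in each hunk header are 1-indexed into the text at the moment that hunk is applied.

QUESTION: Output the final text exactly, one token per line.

Answer: vfo
hynp
kxm
lvn
gcx
chxpd
rvap
fedyc
bseet
glrn
dsrug
wjdkz
uvqvr
pks
hxey
fshk
xukqg

Derivation:
Hunk 1: at line 7 remove [qfku,uixw] add [qqyn] -> 10 lines: vfo rculb udikk ailzk rvap ctmtx uob qqyn fshk xukqg
Hunk 2: at line 5 remove [uob] add [dsrug,wjdkz] -> 11 lines: vfo rculb udikk ailzk rvap ctmtx dsrug wjdkz qqyn fshk xukqg
Hunk 3: at line 1 remove [rculb] add [dolek] -> 11 lines: vfo dolek udikk ailzk rvap ctmtx dsrug wjdkz qqyn fshk xukqg
Hunk 4: at line 8 remove [qqyn] add [uvqvr,pks,hxey] -> 13 lines: vfo dolek udikk ailzk rvap ctmtx dsrug wjdkz uvqvr pks hxey fshk xukqg
Hunk 5: at line 1 remove [dolek] add [hynp,kxm] -> 14 lines: vfo hynp kxm udikk ailzk rvap ctmtx dsrug wjdkz uvqvr pks hxey fshk xukqg
Hunk 6: at line 5 remove [ctmtx] add [fedyc,bseet,glrn] -> 16 lines: vfo hynp kxm udikk ailzk rvap fedyc bseet glrn dsrug wjdkz uvqvr pks hxey fshk xukqg
Hunk 7: at line 3 remove [udikk,ailzk] add [lvn,gcx,chxpd] -> 17 lines: vfo hynp kxm lvn gcx chxpd rvap fedyc bseet glrn dsrug wjdkz uvqvr pks hxey fshk xukqg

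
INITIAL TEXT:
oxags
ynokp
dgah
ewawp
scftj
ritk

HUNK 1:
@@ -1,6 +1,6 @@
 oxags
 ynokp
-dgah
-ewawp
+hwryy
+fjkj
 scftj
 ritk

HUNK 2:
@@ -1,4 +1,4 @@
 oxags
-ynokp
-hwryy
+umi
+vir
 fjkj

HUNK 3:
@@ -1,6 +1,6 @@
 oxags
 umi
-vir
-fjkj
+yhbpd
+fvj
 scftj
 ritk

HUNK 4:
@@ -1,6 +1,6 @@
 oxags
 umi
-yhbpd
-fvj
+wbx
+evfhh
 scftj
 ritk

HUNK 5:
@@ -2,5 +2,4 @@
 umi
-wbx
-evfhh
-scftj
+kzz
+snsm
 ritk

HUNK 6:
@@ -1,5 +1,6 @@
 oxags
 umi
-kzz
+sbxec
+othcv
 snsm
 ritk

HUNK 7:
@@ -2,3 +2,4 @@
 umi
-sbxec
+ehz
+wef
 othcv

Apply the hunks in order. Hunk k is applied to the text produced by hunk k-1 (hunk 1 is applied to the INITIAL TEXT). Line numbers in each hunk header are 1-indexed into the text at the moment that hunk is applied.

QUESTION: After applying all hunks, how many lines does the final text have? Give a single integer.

Hunk 1: at line 1 remove [dgah,ewawp] add [hwryy,fjkj] -> 6 lines: oxags ynokp hwryy fjkj scftj ritk
Hunk 2: at line 1 remove [ynokp,hwryy] add [umi,vir] -> 6 lines: oxags umi vir fjkj scftj ritk
Hunk 3: at line 1 remove [vir,fjkj] add [yhbpd,fvj] -> 6 lines: oxags umi yhbpd fvj scftj ritk
Hunk 4: at line 1 remove [yhbpd,fvj] add [wbx,evfhh] -> 6 lines: oxags umi wbx evfhh scftj ritk
Hunk 5: at line 2 remove [wbx,evfhh,scftj] add [kzz,snsm] -> 5 lines: oxags umi kzz snsm ritk
Hunk 6: at line 1 remove [kzz] add [sbxec,othcv] -> 6 lines: oxags umi sbxec othcv snsm ritk
Hunk 7: at line 2 remove [sbxec] add [ehz,wef] -> 7 lines: oxags umi ehz wef othcv snsm ritk
Final line count: 7

Answer: 7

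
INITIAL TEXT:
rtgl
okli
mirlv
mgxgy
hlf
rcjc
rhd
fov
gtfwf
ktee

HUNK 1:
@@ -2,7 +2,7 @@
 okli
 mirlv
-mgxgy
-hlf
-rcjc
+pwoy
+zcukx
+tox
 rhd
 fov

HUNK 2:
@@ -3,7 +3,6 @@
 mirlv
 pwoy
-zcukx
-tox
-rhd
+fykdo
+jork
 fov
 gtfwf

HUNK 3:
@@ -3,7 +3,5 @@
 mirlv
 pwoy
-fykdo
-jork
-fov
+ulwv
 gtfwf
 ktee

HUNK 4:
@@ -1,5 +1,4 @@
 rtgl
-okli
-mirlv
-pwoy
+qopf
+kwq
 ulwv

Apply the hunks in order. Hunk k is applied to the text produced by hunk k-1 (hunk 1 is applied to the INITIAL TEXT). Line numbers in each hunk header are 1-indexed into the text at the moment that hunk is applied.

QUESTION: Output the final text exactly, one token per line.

Hunk 1: at line 2 remove [mgxgy,hlf,rcjc] add [pwoy,zcukx,tox] -> 10 lines: rtgl okli mirlv pwoy zcukx tox rhd fov gtfwf ktee
Hunk 2: at line 3 remove [zcukx,tox,rhd] add [fykdo,jork] -> 9 lines: rtgl okli mirlv pwoy fykdo jork fov gtfwf ktee
Hunk 3: at line 3 remove [fykdo,jork,fov] add [ulwv] -> 7 lines: rtgl okli mirlv pwoy ulwv gtfwf ktee
Hunk 4: at line 1 remove [okli,mirlv,pwoy] add [qopf,kwq] -> 6 lines: rtgl qopf kwq ulwv gtfwf ktee

Answer: rtgl
qopf
kwq
ulwv
gtfwf
ktee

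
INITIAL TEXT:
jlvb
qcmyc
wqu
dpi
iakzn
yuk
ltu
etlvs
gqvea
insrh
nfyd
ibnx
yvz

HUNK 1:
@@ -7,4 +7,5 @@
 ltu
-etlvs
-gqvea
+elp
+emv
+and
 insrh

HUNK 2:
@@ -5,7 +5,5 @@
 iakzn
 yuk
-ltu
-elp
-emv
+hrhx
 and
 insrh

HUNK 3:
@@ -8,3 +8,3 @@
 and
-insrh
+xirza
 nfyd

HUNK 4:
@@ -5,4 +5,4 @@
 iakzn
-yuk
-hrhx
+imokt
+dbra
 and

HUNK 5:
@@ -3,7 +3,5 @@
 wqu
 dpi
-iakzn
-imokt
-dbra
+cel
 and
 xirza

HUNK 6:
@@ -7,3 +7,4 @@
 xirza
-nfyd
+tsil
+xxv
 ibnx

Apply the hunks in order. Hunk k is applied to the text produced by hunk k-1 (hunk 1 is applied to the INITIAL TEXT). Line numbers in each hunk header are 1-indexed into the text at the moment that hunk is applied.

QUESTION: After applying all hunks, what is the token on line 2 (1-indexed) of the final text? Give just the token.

Hunk 1: at line 7 remove [etlvs,gqvea] add [elp,emv,and] -> 14 lines: jlvb qcmyc wqu dpi iakzn yuk ltu elp emv and insrh nfyd ibnx yvz
Hunk 2: at line 5 remove [ltu,elp,emv] add [hrhx] -> 12 lines: jlvb qcmyc wqu dpi iakzn yuk hrhx and insrh nfyd ibnx yvz
Hunk 3: at line 8 remove [insrh] add [xirza] -> 12 lines: jlvb qcmyc wqu dpi iakzn yuk hrhx and xirza nfyd ibnx yvz
Hunk 4: at line 5 remove [yuk,hrhx] add [imokt,dbra] -> 12 lines: jlvb qcmyc wqu dpi iakzn imokt dbra and xirza nfyd ibnx yvz
Hunk 5: at line 3 remove [iakzn,imokt,dbra] add [cel] -> 10 lines: jlvb qcmyc wqu dpi cel and xirza nfyd ibnx yvz
Hunk 6: at line 7 remove [nfyd] add [tsil,xxv] -> 11 lines: jlvb qcmyc wqu dpi cel and xirza tsil xxv ibnx yvz
Final line 2: qcmyc

Answer: qcmyc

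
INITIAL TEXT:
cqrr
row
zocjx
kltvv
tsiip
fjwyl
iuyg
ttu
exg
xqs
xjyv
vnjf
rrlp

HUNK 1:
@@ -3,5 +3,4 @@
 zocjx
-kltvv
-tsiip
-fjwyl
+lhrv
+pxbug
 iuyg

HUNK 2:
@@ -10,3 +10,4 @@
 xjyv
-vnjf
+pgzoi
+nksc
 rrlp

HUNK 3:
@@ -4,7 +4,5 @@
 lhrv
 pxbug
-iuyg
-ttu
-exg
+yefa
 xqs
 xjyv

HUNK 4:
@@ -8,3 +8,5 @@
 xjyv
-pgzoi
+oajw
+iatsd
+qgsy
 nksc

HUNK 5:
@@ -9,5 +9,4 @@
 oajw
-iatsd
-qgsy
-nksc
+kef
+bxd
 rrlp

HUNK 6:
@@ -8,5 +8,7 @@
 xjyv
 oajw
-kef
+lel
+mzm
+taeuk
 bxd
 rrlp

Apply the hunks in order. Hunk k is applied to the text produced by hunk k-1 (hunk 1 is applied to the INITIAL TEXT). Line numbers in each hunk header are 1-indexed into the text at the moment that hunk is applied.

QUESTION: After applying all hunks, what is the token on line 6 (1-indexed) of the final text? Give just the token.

Answer: yefa

Derivation:
Hunk 1: at line 3 remove [kltvv,tsiip,fjwyl] add [lhrv,pxbug] -> 12 lines: cqrr row zocjx lhrv pxbug iuyg ttu exg xqs xjyv vnjf rrlp
Hunk 2: at line 10 remove [vnjf] add [pgzoi,nksc] -> 13 lines: cqrr row zocjx lhrv pxbug iuyg ttu exg xqs xjyv pgzoi nksc rrlp
Hunk 3: at line 4 remove [iuyg,ttu,exg] add [yefa] -> 11 lines: cqrr row zocjx lhrv pxbug yefa xqs xjyv pgzoi nksc rrlp
Hunk 4: at line 8 remove [pgzoi] add [oajw,iatsd,qgsy] -> 13 lines: cqrr row zocjx lhrv pxbug yefa xqs xjyv oajw iatsd qgsy nksc rrlp
Hunk 5: at line 9 remove [iatsd,qgsy,nksc] add [kef,bxd] -> 12 lines: cqrr row zocjx lhrv pxbug yefa xqs xjyv oajw kef bxd rrlp
Hunk 6: at line 8 remove [kef] add [lel,mzm,taeuk] -> 14 lines: cqrr row zocjx lhrv pxbug yefa xqs xjyv oajw lel mzm taeuk bxd rrlp
Final line 6: yefa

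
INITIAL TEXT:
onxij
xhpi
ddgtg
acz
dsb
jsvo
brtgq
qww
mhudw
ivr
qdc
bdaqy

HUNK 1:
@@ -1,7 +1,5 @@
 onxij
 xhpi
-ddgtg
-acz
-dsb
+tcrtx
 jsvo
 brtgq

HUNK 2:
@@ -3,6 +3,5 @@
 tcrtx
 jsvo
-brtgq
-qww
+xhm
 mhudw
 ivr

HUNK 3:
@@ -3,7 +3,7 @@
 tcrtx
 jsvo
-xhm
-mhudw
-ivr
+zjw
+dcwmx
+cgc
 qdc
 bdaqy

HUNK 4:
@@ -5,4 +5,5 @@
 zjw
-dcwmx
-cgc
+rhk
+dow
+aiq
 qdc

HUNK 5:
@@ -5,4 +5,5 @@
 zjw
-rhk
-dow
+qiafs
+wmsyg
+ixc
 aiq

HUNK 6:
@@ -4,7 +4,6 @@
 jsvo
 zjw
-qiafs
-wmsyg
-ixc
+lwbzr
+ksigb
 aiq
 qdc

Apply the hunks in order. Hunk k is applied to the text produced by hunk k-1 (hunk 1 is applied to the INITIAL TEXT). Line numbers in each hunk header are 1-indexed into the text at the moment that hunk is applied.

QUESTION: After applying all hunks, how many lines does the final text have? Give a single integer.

Answer: 10

Derivation:
Hunk 1: at line 1 remove [ddgtg,acz,dsb] add [tcrtx] -> 10 lines: onxij xhpi tcrtx jsvo brtgq qww mhudw ivr qdc bdaqy
Hunk 2: at line 3 remove [brtgq,qww] add [xhm] -> 9 lines: onxij xhpi tcrtx jsvo xhm mhudw ivr qdc bdaqy
Hunk 3: at line 3 remove [xhm,mhudw,ivr] add [zjw,dcwmx,cgc] -> 9 lines: onxij xhpi tcrtx jsvo zjw dcwmx cgc qdc bdaqy
Hunk 4: at line 5 remove [dcwmx,cgc] add [rhk,dow,aiq] -> 10 lines: onxij xhpi tcrtx jsvo zjw rhk dow aiq qdc bdaqy
Hunk 5: at line 5 remove [rhk,dow] add [qiafs,wmsyg,ixc] -> 11 lines: onxij xhpi tcrtx jsvo zjw qiafs wmsyg ixc aiq qdc bdaqy
Hunk 6: at line 4 remove [qiafs,wmsyg,ixc] add [lwbzr,ksigb] -> 10 lines: onxij xhpi tcrtx jsvo zjw lwbzr ksigb aiq qdc bdaqy
Final line count: 10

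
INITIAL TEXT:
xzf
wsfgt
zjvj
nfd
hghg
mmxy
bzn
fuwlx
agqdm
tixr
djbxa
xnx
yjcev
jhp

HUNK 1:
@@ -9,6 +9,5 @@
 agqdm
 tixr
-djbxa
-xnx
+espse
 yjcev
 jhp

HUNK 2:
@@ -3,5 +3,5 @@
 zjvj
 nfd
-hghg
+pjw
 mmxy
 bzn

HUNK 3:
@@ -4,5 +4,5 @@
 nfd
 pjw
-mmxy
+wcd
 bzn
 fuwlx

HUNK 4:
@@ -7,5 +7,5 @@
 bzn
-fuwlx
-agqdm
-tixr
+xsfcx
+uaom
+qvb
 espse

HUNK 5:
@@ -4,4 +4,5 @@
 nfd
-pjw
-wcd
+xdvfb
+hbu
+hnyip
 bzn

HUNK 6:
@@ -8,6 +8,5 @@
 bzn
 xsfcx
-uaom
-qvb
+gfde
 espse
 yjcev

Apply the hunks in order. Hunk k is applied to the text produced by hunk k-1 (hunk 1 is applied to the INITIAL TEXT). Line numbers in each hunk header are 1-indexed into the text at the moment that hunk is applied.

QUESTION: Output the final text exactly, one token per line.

Answer: xzf
wsfgt
zjvj
nfd
xdvfb
hbu
hnyip
bzn
xsfcx
gfde
espse
yjcev
jhp

Derivation:
Hunk 1: at line 9 remove [djbxa,xnx] add [espse] -> 13 lines: xzf wsfgt zjvj nfd hghg mmxy bzn fuwlx agqdm tixr espse yjcev jhp
Hunk 2: at line 3 remove [hghg] add [pjw] -> 13 lines: xzf wsfgt zjvj nfd pjw mmxy bzn fuwlx agqdm tixr espse yjcev jhp
Hunk 3: at line 4 remove [mmxy] add [wcd] -> 13 lines: xzf wsfgt zjvj nfd pjw wcd bzn fuwlx agqdm tixr espse yjcev jhp
Hunk 4: at line 7 remove [fuwlx,agqdm,tixr] add [xsfcx,uaom,qvb] -> 13 lines: xzf wsfgt zjvj nfd pjw wcd bzn xsfcx uaom qvb espse yjcev jhp
Hunk 5: at line 4 remove [pjw,wcd] add [xdvfb,hbu,hnyip] -> 14 lines: xzf wsfgt zjvj nfd xdvfb hbu hnyip bzn xsfcx uaom qvb espse yjcev jhp
Hunk 6: at line 8 remove [uaom,qvb] add [gfde] -> 13 lines: xzf wsfgt zjvj nfd xdvfb hbu hnyip bzn xsfcx gfde espse yjcev jhp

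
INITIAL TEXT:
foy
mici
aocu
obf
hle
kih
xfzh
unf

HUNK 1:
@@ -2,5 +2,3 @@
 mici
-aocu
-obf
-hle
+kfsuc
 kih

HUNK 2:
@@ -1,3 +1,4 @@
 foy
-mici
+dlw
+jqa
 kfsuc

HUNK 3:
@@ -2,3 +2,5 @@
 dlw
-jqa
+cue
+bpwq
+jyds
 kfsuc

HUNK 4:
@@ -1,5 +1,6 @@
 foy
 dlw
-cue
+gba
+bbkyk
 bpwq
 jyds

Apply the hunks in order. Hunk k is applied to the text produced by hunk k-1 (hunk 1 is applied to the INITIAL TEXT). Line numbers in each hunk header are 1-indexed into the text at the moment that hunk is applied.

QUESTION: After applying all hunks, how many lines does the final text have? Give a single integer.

Hunk 1: at line 2 remove [aocu,obf,hle] add [kfsuc] -> 6 lines: foy mici kfsuc kih xfzh unf
Hunk 2: at line 1 remove [mici] add [dlw,jqa] -> 7 lines: foy dlw jqa kfsuc kih xfzh unf
Hunk 3: at line 2 remove [jqa] add [cue,bpwq,jyds] -> 9 lines: foy dlw cue bpwq jyds kfsuc kih xfzh unf
Hunk 4: at line 1 remove [cue] add [gba,bbkyk] -> 10 lines: foy dlw gba bbkyk bpwq jyds kfsuc kih xfzh unf
Final line count: 10

Answer: 10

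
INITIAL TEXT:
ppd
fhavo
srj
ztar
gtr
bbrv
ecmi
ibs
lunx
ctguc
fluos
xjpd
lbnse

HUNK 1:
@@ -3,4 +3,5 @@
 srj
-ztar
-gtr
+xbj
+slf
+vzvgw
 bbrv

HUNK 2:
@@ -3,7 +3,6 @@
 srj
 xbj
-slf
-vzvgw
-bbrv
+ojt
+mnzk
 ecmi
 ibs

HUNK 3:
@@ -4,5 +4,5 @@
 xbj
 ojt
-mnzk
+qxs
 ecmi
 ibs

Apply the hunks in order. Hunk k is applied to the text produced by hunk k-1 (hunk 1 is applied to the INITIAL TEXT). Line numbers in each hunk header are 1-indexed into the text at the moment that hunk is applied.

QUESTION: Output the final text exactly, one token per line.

Hunk 1: at line 3 remove [ztar,gtr] add [xbj,slf,vzvgw] -> 14 lines: ppd fhavo srj xbj slf vzvgw bbrv ecmi ibs lunx ctguc fluos xjpd lbnse
Hunk 2: at line 3 remove [slf,vzvgw,bbrv] add [ojt,mnzk] -> 13 lines: ppd fhavo srj xbj ojt mnzk ecmi ibs lunx ctguc fluos xjpd lbnse
Hunk 3: at line 4 remove [mnzk] add [qxs] -> 13 lines: ppd fhavo srj xbj ojt qxs ecmi ibs lunx ctguc fluos xjpd lbnse

Answer: ppd
fhavo
srj
xbj
ojt
qxs
ecmi
ibs
lunx
ctguc
fluos
xjpd
lbnse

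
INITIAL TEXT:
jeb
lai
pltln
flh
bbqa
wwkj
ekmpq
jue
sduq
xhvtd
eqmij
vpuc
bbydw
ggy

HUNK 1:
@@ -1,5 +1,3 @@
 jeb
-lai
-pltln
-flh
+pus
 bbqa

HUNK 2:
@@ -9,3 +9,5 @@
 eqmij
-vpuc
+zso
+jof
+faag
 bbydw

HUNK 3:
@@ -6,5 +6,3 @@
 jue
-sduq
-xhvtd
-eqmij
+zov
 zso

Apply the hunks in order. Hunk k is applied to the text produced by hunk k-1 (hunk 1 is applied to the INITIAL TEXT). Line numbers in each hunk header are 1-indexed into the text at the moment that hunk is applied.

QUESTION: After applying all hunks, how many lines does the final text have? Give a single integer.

Answer: 12

Derivation:
Hunk 1: at line 1 remove [lai,pltln,flh] add [pus] -> 12 lines: jeb pus bbqa wwkj ekmpq jue sduq xhvtd eqmij vpuc bbydw ggy
Hunk 2: at line 9 remove [vpuc] add [zso,jof,faag] -> 14 lines: jeb pus bbqa wwkj ekmpq jue sduq xhvtd eqmij zso jof faag bbydw ggy
Hunk 3: at line 6 remove [sduq,xhvtd,eqmij] add [zov] -> 12 lines: jeb pus bbqa wwkj ekmpq jue zov zso jof faag bbydw ggy
Final line count: 12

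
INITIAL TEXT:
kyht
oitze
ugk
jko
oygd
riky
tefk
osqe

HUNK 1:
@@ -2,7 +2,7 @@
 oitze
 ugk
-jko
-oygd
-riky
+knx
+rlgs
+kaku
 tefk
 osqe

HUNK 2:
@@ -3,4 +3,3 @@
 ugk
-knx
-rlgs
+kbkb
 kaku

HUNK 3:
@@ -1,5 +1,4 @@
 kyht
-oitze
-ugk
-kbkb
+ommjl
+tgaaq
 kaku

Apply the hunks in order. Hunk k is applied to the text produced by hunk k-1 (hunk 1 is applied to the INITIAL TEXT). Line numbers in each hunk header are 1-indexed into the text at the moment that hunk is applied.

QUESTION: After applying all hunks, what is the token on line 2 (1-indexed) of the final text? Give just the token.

Hunk 1: at line 2 remove [jko,oygd,riky] add [knx,rlgs,kaku] -> 8 lines: kyht oitze ugk knx rlgs kaku tefk osqe
Hunk 2: at line 3 remove [knx,rlgs] add [kbkb] -> 7 lines: kyht oitze ugk kbkb kaku tefk osqe
Hunk 3: at line 1 remove [oitze,ugk,kbkb] add [ommjl,tgaaq] -> 6 lines: kyht ommjl tgaaq kaku tefk osqe
Final line 2: ommjl

Answer: ommjl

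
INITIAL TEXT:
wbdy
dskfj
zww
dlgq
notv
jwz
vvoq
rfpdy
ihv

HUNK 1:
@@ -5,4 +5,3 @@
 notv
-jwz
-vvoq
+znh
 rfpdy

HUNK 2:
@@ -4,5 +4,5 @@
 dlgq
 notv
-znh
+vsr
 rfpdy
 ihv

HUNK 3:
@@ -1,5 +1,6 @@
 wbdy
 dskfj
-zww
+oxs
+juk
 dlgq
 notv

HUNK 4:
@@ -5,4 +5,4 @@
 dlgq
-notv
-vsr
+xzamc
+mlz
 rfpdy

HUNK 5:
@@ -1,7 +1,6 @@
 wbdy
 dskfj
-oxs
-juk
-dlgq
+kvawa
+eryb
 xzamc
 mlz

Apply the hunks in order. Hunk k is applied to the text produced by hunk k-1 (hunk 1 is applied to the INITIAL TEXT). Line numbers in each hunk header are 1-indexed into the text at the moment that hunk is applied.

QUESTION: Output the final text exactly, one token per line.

Hunk 1: at line 5 remove [jwz,vvoq] add [znh] -> 8 lines: wbdy dskfj zww dlgq notv znh rfpdy ihv
Hunk 2: at line 4 remove [znh] add [vsr] -> 8 lines: wbdy dskfj zww dlgq notv vsr rfpdy ihv
Hunk 3: at line 1 remove [zww] add [oxs,juk] -> 9 lines: wbdy dskfj oxs juk dlgq notv vsr rfpdy ihv
Hunk 4: at line 5 remove [notv,vsr] add [xzamc,mlz] -> 9 lines: wbdy dskfj oxs juk dlgq xzamc mlz rfpdy ihv
Hunk 5: at line 1 remove [oxs,juk,dlgq] add [kvawa,eryb] -> 8 lines: wbdy dskfj kvawa eryb xzamc mlz rfpdy ihv

Answer: wbdy
dskfj
kvawa
eryb
xzamc
mlz
rfpdy
ihv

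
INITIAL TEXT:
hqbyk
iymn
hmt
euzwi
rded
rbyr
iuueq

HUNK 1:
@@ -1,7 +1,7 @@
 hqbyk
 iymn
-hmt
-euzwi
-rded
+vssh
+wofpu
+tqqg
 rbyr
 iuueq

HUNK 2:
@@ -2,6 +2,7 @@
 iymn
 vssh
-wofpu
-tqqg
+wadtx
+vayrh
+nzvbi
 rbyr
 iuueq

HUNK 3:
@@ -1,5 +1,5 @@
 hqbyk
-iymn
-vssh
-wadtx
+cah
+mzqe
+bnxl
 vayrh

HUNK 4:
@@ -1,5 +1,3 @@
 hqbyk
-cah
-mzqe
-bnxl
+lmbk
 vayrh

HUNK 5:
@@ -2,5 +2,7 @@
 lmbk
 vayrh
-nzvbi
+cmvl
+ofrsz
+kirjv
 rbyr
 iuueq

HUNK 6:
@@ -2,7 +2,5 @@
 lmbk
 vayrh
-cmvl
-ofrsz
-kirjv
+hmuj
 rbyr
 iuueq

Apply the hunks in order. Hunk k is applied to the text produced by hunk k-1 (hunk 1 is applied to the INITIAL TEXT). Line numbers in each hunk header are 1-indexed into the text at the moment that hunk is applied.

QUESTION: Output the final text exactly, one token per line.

Answer: hqbyk
lmbk
vayrh
hmuj
rbyr
iuueq

Derivation:
Hunk 1: at line 1 remove [hmt,euzwi,rded] add [vssh,wofpu,tqqg] -> 7 lines: hqbyk iymn vssh wofpu tqqg rbyr iuueq
Hunk 2: at line 2 remove [wofpu,tqqg] add [wadtx,vayrh,nzvbi] -> 8 lines: hqbyk iymn vssh wadtx vayrh nzvbi rbyr iuueq
Hunk 3: at line 1 remove [iymn,vssh,wadtx] add [cah,mzqe,bnxl] -> 8 lines: hqbyk cah mzqe bnxl vayrh nzvbi rbyr iuueq
Hunk 4: at line 1 remove [cah,mzqe,bnxl] add [lmbk] -> 6 lines: hqbyk lmbk vayrh nzvbi rbyr iuueq
Hunk 5: at line 2 remove [nzvbi] add [cmvl,ofrsz,kirjv] -> 8 lines: hqbyk lmbk vayrh cmvl ofrsz kirjv rbyr iuueq
Hunk 6: at line 2 remove [cmvl,ofrsz,kirjv] add [hmuj] -> 6 lines: hqbyk lmbk vayrh hmuj rbyr iuueq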